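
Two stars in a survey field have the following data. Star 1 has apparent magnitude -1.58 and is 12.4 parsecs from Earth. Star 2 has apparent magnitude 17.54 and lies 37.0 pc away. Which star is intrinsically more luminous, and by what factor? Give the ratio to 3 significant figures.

Star 1 is more luminous, by a factor of 4.99×10^6.

Star 1: M = m − 5 log₁₀ d + 5 = -1.58 − 5·1.0934 + 5 = -2.047
Star 2: M = m − 5 log₁₀ d + 5 = 17.54 − 5·1.5682 + 5 = 14.699
ΔM = M_1 − M_2 = -2.047 − (14.699) = -16.746; smaller M is more luminous → Star 1.
L ratio = 10^(0.4 |ΔM|) = 10^6.698 = 4.994×10^6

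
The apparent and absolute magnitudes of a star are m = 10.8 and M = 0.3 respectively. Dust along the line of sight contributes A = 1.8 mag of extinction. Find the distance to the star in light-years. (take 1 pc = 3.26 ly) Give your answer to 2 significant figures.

d ≈ 1800 ly

m − M = 5 log₁₀(d/10 pc) + A  ⇒  10.8 − (0.3) − 1.8 = 5 log₁₀(d/10)
8.700 = 5 log₁₀(d/10)
log₁₀ d = (m − M − A)/5 + 1 = 2.7400
d = 10^2.7400 = 549.5 pc
= 1792 ly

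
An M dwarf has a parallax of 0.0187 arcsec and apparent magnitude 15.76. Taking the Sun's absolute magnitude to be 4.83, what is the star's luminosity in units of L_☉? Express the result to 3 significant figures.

d = 1/p = 1/0.0187″ = 53.48 pc
M = m − 5 log₁₀ d + 5 = 15.76 − 5·1.7282 + 5 = 12.119
M − M_☉ = 12.119 − 4.83 = 7.289
L/L_☉ = 10^(−0.4 × 7.289) = 1.214×10^-3

L/L_☉ ≈ 1.21×10^-3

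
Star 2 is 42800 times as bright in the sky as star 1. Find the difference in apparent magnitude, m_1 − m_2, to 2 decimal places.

Pogson: Δm = −2.5 log₁₀(ratio) = −2.5 log₁₀(42800) = −2.5 × 4.6314 = -11.579
Star 2 is brighter so has the smaller magnitude: m_1 − m_2 is positive.

m_1 − m_2 ≈ 11.58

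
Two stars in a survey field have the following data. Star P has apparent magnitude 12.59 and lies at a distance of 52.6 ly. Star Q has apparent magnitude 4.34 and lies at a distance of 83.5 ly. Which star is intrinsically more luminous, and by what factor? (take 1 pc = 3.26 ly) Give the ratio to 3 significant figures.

Star P: d = 52.6 ly / 3.26 = 16.13 pc
Star P: M = m − 5 log₁₀ d + 5 = 12.59 − 5·1.2078 + 5 = 11.551
Star Q: d = 83.5 ly / 3.26 = 25.61 pc
Star Q: M = m − 5 log₁₀ d + 5 = 4.34 − 5·1.4085 + 5 = 2.298
ΔM = M_P − M_Q = 11.551 − (2.298) = 9.254; smaller M is more luminous → Star Q.
L ratio = 10^(0.4 |ΔM|) = 10^3.701 = 5028

Star Q is more luminous, by a factor of 5030.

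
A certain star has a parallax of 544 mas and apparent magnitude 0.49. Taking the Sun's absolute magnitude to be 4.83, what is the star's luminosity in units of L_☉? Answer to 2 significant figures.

L/L_☉ ≈ 1.8

d = 1/p = 1000/544 mas = 1.838 pc
M = m − 5 log₁₀ d + 5 = 0.49 − 5·0.2644 + 5 = 4.168
M − M_☉ = 4.168 − 4.83 = -0.662
L/L_☉ = 10^(−0.4 × -0.662) = 1.840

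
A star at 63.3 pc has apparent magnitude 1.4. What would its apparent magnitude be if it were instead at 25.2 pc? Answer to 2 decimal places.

m ≈ -0.60

Flux ∝ 1/d², so Δm = 5 log₁₀(d₂/d₁) = 5 log₁₀(25.2/63.3) = -2.000
m₂ = m₁ + Δm = 1.4 + (-2.000) = -0.600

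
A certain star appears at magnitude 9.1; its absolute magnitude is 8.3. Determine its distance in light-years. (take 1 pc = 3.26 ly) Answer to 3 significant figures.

d ≈ 47.1 ly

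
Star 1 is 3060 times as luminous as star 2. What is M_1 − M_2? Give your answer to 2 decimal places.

M_1 − M_2 ≈ -8.71

Pogson: ΔM = −2.5 log₁₀(ratio) = −2.5 log₁₀(3060) = −2.5 × 3.4857 = -8.714
Star 1 is brighter, so it has the smaller magnitude: the difference is negative.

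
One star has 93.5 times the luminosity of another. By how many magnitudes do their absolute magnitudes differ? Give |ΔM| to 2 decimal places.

|ΔM| ≈ 4.93

Pogson: ΔM = −2.5 log₁₀(ratio) = −2.5 log₁₀(93.5) = −2.5 × 1.9708 = -4.927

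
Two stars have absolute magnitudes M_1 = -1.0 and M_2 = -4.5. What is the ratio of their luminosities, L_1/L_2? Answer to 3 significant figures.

ΔM = M_1 − M_2 = 3.5
L_1/L_2 = 10^(−0.4 ΔM) = 10^-1.400 = 0.03981

L_1/L_2 ≈ 0.0398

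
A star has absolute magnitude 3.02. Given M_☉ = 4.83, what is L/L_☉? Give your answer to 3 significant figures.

L/L_☉ ≈ 5.30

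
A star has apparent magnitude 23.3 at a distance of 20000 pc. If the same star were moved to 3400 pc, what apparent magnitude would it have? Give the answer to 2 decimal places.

Flux ∝ 1/d², so Δm = 5 log₁₀(d₂/d₁) = 5 log₁₀(3400/20000) = -3.848
m₂ = m₁ + Δm = 23.3 + (-3.848) = 19.452

m ≈ 19.45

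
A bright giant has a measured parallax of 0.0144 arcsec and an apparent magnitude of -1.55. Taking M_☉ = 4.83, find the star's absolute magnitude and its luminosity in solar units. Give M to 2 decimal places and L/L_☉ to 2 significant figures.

M ≈ -5.76; L/L_☉ ≈ 17000

d = 1/p = 1/0.0144″ = 69.44 pc
M = m − 5 log₁₀ d + 5 = -1.55 − 5·1.8416 + 5 = -5.758
M − M_☉ = -5.758 − 4.83 = -10.588
L/L_☉ = 10^(−0.4 × -10.588) = 17190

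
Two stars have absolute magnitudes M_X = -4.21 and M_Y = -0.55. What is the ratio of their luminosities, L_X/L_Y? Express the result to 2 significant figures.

L_X/L_Y ≈ 29

ΔM = M_X − M_Y = -3.66
L_X/L_Y = 10^(−0.4 ΔM) = 10^1.464 = 29.11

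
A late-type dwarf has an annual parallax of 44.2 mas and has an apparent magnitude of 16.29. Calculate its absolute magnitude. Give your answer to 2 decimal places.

p = 44.2 mas = 0.0442″ → d = 1/p = 22.62 pc
5 log₁₀(d/10 pc) = 5 log₁₀(22.62) − 5 = 1.773
M = m − 5 log₁₀(d/10) = 16.29 − 1.773 = 14.517

M ≈ 14.52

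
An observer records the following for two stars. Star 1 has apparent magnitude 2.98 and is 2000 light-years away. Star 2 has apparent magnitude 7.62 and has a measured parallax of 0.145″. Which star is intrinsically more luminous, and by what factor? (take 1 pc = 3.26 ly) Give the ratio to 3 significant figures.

Star 1 is more luminous, by a factor of 568000.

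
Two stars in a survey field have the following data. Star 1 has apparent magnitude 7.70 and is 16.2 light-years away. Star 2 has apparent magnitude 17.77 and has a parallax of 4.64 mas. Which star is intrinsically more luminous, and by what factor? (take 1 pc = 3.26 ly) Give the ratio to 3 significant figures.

Star 1: d = 16.2 ly / 3.26 = 4.969 pc
Star 1: M = m − 5 log₁₀ d + 5 = 7.70 − 5·0.6963 + 5 = 9.219
Star 2: p = 4.64 mas = 4.64×10^-3″ → d = 1/p = 215.5 pc
Star 2: M = m − 5 log₁₀ d + 5 = 17.77 − 5·2.3335 + 5 = 11.103
ΔM = M_1 − M_2 = 9.219 − (11.103) = -1.884; smaller M is more luminous → Star 1.
L ratio = 10^(0.4 |ΔM|) = 10^0.754 = 5.671

Star 1 is more luminous, by a factor of 5.67.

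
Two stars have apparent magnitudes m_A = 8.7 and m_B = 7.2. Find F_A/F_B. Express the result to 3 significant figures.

F_A/F_B ≈ 0.251

Δm = 8.7 − (7.2) = 1.5
Flux ratio = 10^(−0.4 Δm) = 10^(−0.4 × 1.5) = 10^-0.600 = 0.2512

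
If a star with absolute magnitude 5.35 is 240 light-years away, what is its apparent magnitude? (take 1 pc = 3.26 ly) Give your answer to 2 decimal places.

d = 240 ly / 3.26 = 73.62 pc
m = M + 5 log₁₀ d − 5 = 5.35 + 5·1.8670 − 5 = 9.685

m ≈ 9.68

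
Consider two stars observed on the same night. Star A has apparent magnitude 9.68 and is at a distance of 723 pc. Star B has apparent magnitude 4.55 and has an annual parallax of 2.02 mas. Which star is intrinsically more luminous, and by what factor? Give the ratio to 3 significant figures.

Star B is more luminous, by a factor of 52.8.

Star A: M = m − 5 log₁₀ d + 5 = 9.68 − 5·2.8591 + 5 = 0.384
Star B: p = 2.02 mas = 2.02×10^-3″ → d = 1/p = 495.0 pc
Star B: M = m − 5 log₁₀ d + 5 = 4.55 − 5·2.6946 + 5 = -3.923
ΔM = M_A − M_B = 0.384 − (-3.923) = 4.308; smaller M is more luminous → Star B.
L ratio = 10^(0.4 |ΔM|) = 10^1.723 = 52.85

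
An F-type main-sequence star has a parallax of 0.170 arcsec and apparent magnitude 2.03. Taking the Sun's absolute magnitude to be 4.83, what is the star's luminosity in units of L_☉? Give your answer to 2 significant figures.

L/L_☉ ≈ 4.6

d = 1/p = 1/0.170″ = 5.882 pc
M = m − 5 log₁₀ d + 5 = 2.03 − 5·0.7696 + 5 = 3.182
M − M_☉ = 3.182 − 4.83 = -1.648
L/L_☉ = 10^(−0.4 × -1.648) = 4.561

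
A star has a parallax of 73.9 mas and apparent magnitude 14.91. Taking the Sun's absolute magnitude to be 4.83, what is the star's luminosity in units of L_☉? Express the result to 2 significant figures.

L/L_☉ ≈ 1.7×10^-4

d = 1/p = 1000/73.9 mas = 13.53 pc
M = m − 5 log₁₀ d + 5 = 14.91 − 5·1.1314 + 5 = 14.253
M − M_☉ = 14.253 − 4.83 = 9.423
L/L_☉ = 10^(−0.4 × 9.423) = 1.701×10^-4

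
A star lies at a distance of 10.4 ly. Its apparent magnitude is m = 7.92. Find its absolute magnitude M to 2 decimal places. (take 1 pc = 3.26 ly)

M ≈ 10.40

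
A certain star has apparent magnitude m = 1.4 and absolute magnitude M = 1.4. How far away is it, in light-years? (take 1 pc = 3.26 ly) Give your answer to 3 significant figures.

Distance modulus: m − M = 1.4 − (1.4) = 0.000
m − M = 5 log₁₀ d − 5
log₁₀ d = (m − M)/5 + 1 = 1.0000
d = 10^1.0000 = 10.00 pc
= 32.60 ly

d ≈ 32.6 ly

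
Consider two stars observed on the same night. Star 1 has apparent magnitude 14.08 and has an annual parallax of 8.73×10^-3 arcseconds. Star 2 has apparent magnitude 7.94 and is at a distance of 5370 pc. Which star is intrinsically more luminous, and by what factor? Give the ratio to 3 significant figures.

Star 2 is more luminous, by a factor of 628000.

Star 1: d = 1/p = 1/8.73×10^-3″ = 114.5 pc
Star 1: M = m − 5 log₁₀ d + 5 = 14.08 − 5·2.0590 + 5 = 8.785
Star 2: M = m − 5 log₁₀ d + 5 = 7.94 − 5·3.7300 + 5 = -5.710
ΔM = M_1 − M_2 = 8.785 − (-5.710) = 14.495; smaller M is more luminous → Star 2.
L ratio = 10^(0.4 |ΔM|) = 10^5.798 = 628000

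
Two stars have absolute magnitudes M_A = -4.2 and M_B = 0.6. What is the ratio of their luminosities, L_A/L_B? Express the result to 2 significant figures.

L_A/L_B ≈ 83

ΔM = M_A − M_B = -4.8
L_A/L_B = 10^(−0.4 ΔM) = 10^1.920 = 83.18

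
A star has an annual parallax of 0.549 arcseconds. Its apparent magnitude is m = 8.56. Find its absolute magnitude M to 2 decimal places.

M ≈ 12.26

d = 1/p = 1/0.549″ = 1.821 pc
5 log₁₀(d/10 pc) = 5 log₁₀(1.821) − 5 = -3.698
M = m − 5 log₁₀(d/10) = 8.56 + 3.698 = 12.258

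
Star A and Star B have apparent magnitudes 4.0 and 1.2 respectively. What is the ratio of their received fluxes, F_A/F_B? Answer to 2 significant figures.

F_A/F_B ≈ 0.076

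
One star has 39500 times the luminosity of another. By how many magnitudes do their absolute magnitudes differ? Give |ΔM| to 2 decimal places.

Pogson: ΔM = −2.5 log₁₀(ratio) = −2.5 log₁₀(39500) = −2.5 × 4.5966 = -11.491

|ΔM| ≈ 11.49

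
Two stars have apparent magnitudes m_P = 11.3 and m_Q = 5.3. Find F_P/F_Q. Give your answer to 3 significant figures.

F_P/F_Q ≈ 3.98×10^-3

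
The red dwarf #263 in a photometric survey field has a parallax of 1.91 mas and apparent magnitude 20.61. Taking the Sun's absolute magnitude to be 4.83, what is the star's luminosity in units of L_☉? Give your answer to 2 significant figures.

d = 1/p = 1000/1.91 mas = 523.6 pc
M = m − 5 log₁₀ d + 5 = 20.61 − 5·2.7190 + 5 = 12.015
M − M_☉ = 12.015 − 4.83 = 7.185
L/L_☉ = 10^(−0.4 × 7.185) = 1.336×10^-3

L/L_☉ ≈ 1.3×10^-3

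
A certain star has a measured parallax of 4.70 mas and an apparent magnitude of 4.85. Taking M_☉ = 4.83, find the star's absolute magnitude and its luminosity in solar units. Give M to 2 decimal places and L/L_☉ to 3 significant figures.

d = 1/p = 1000/4.70 mas = 212.8 pc
M = m − 5 log₁₀ d + 5 = 4.85 − 5·2.3279 + 5 = -1.790
M − M_☉ = -1.790 − 4.83 = -6.620
L/L_☉ = 10^(−0.4 × -6.620) = 444.4

M ≈ -1.79; L/L_☉ ≈ 444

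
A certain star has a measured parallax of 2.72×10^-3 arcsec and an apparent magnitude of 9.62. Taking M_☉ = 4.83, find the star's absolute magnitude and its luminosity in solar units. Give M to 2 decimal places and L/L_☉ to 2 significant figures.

d = 1/p = 1/2.72×10^-3″ = 367.6 pc
M = m − 5 log₁₀ d + 5 = 9.62 − 5·2.5654 + 5 = 1.793
M − M_☉ = 1.793 − 4.83 = -3.037
L/L_☉ = 10^(−0.4 × -3.037) = 16.40

M ≈ 1.79; L/L_☉ ≈ 16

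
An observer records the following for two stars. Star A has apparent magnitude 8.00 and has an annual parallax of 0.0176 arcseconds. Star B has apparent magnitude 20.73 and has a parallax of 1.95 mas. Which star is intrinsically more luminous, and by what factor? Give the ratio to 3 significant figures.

Star A: d = 1/p = 1/0.0176″ = 56.82 pc
Star A: M = m − 5 log₁₀ d + 5 = 8.00 − 5·1.7545 + 5 = 4.228
Star B: p = 1.95 mas = 1.95×10^-3″ → d = 1/p = 512.8 pc
Star B: M = m − 5 log₁₀ d + 5 = 20.73 − 5·2.7100 + 5 = 12.180
ΔM = M_A − M_B = 4.228 − (12.180) = -7.953; smaller M is more luminous → Star A.
L ratio = 10^(0.4 |ΔM|) = 10^3.181 = 1517

Star A is more luminous, by a factor of 1520.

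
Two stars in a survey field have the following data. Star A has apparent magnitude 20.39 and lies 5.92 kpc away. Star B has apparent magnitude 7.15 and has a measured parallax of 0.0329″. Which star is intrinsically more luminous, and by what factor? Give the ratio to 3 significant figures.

Star B is more luminous, by a factor of 5.21.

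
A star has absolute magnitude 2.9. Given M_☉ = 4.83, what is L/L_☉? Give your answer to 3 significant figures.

L/L_☉ ≈ 5.92

M − M_☉ = 2.9 − 4.83 = -1.930
L/L_☉ = 10^(−0.4 (M − M_☉)) = 10^0.772 = 5.916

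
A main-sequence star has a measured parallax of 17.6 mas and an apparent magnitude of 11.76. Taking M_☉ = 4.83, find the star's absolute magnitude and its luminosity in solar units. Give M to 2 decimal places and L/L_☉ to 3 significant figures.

M ≈ 7.99; L/L_☉ ≈ 0.0546

d = 1/p = 1000/17.6 mas = 56.82 pc
M = m − 5 log₁₀ d + 5 = 11.76 − 5·1.7545 + 5 = 7.988
M − M_☉ = 7.988 − 4.83 = 3.158
L/L_☉ = 10^(−0.4 × 3.158) = 0.05457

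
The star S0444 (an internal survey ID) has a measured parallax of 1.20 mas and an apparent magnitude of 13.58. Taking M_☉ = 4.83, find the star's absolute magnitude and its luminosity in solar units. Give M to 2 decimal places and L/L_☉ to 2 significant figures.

M ≈ 3.98; L/L_☉ ≈ 2.2

d = 1/p = 1000/1.20 mas = 833.3 pc
M = m − 5 log₁₀ d + 5 = 13.58 − 5·2.9208 + 5 = 3.976
M − M_☉ = 3.976 − 4.83 = -0.854
L/L_☉ = 10^(−0.4 × -0.854) = 2.196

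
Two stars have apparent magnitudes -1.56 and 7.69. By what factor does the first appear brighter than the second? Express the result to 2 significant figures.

5000

Δm = -1.56 − (7.69) = -9.25
Flux ratio = 10^(−0.4 Δm) = 10^(−0.4 × -9.25) = 10^3.700 = 5012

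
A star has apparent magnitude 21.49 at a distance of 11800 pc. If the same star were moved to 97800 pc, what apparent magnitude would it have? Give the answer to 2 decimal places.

m ≈ 26.08

Flux ∝ 1/d², so Δm = 5 log₁₀(d₂/d₁) = 5 log₁₀(97800/11800) = 4.592
m₂ = m₁ + Δm = 21.49 + (4.592) = 26.082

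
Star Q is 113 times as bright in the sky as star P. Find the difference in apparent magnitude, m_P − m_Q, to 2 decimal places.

m_P − m_Q ≈ 5.13

Pogson: Δm = −2.5 log₁₀(ratio) = −2.5 log₁₀(113) = −2.5 × 2.0531 = -5.133
Star Q is brighter so has the smaller magnitude: m_P − m_Q is positive.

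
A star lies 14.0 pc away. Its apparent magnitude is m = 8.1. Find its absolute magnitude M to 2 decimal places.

5 log₁₀(d/10 pc) = 5 log₁₀(14.00) − 5 = 0.731
M = m − 5 log₁₀(d/10) = 8.1 − 0.731 = 7.369

M ≈ 7.37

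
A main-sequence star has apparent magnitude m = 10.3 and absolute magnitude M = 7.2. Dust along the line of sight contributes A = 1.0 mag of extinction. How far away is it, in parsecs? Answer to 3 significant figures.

d ≈ 26.3 pc

m − M = 5 log₁₀(d/10 pc) + A  ⇒  10.3 − (7.2) − 1.0 = 5 log₁₀(d/10)
2.100 = 5 log₁₀(d/10)
log₁₀ d = (m − M − A)/5 + 1 = 1.4200
d = 10^1.4200 = 26.30 pc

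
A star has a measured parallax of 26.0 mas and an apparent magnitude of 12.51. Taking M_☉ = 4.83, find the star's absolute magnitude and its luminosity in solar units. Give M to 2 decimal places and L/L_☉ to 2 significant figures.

d = 1/p = 1000/26.0 mas = 38.46 pc
M = m − 5 log₁₀ d + 5 = 12.51 − 5·1.5850 + 5 = 9.585
M − M_☉ = 9.585 − 4.83 = 4.755
L/L_☉ = 10^(−0.4 × 4.755) = 0.01253

M ≈ 9.58; L/L_☉ ≈ 0.013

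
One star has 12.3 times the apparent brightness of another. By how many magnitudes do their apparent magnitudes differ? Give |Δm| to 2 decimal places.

|Δm| ≈ 2.72

Pogson: Δm = −2.5 log₁₀(ratio) = −2.5 log₁₀(12.3) = −2.5 × 1.0899 = -2.725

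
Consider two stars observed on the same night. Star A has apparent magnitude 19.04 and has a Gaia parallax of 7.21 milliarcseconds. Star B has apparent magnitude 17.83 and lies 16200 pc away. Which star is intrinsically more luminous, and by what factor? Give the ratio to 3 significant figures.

Star B is more luminous, by a factor of 41600.

Star A: p = 7.21 mas = 7.21×10^-3″ → d = 1/p = 138.7 pc
Star A: M = m − 5 log₁₀ d + 5 = 19.04 − 5·2.1421 + 5 = 13.330
Star B: M = m − 5 log₁₀ d + 5 = 17.83 − 5·4.2095 + 5 = 1.782
ΔM = M_A − M_B = 13.330 − (1.782) = 11.547; smaller M is more luminous → Star B.
L ratio = 10^(0.4 |ΔM|) = 10^4.619 = 41580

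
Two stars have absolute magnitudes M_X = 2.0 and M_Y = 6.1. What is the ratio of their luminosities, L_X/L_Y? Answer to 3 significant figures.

ΔM = M_X − M_Y = -4.1
L_X/L_Y = 10^(−0.4 ΔM) = 10^1.640 = 43.65

L_X/L_Y ≈ 43.7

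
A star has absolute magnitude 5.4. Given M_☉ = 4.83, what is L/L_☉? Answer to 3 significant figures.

L/L_☉ ≈ 0.592

M − M_☉ = 5.4 − 4.83 = 0.570
L/L_☉ = 10^(−0.4 (M − M_☉)) = 10^-0.228 = 0.5916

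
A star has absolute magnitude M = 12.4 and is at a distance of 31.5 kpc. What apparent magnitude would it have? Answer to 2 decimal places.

d = 31.5 kpc = 31500 pc
m = M + 5 log₁₀ d − 5 = 12.4 + 5·4.4983 − 5 = 29.892

m ≈ 29.89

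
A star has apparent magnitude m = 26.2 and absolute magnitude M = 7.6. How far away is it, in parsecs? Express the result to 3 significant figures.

μ = m − M = 18.600
m − M = 5 log₁₀ d − 5
log₁₀ d = (m − M)/5 + 1 = 4.7200
d = 10^4.7200 = 52480 pc

d ≈ 52500 pc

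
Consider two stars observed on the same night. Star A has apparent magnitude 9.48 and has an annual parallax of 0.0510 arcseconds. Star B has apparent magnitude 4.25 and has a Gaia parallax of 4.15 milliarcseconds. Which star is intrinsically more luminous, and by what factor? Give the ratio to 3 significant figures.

Star B is more luminous, by a factor of 18700.

Star A: d = 1/p = 1/0.0510″ = 19.61 pc
Star A: M = m − 5 log₁₀ d + 5 = 9.48 − 5·1.2924 + 5 = 8.018
Star B: p = 4.15 mas = 4.15×10^-3″ → d = 1/p = 241.0 pc
Star B: M = m − 5 log₁₀ d + 5 = 4.25 − 5·2.3820 + 5 = -2.660
ΔM = M_A − M_B = 8.018 − (-2.660) = 10.678; smaller M is more luminous → Star B.
L ratio = 10^(0.4 |ΔM|) = 10^4.271 = 18670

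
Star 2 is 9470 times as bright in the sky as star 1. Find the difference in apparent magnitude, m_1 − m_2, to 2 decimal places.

Pogson: Δm = −2.5 log₁₀(ratio) = −2.5 log₁₀(9470) = −2.5 × 3.9763 = -9.941
Star 2 is brighter so has the smaller magnitude: m_1 − m_2 is positive.

m_1 − m_2 ≈ 9.94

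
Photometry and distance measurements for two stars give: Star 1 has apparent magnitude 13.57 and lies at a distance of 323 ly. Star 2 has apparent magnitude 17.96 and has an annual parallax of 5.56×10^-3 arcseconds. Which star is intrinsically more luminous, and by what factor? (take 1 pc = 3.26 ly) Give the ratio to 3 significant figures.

Star 1 is more luminous, by a factor of 17.3.

Star 1: d = 323 ly / 3.26 = 99.08 pc
Star 1: M = m − 5 log₁₀ d + 5 = 13.57 − 5·1.9960 + 5 = 8.590
Star 2: d = 1/p = 1/5.56×10^-3″ = 179.9 pc
Star 2: M = m − 5 log₁₀ d + 5 = 17.96 − 5·2.2549 + 5 = 11.685
ΔM = M_1 − M_2 = 8.590 − (11.685) = -3.095; smaller M is more luminous → Star 1.
L ratio = 10^(0.4 |ΔM|) = 10^1.238 = 17.30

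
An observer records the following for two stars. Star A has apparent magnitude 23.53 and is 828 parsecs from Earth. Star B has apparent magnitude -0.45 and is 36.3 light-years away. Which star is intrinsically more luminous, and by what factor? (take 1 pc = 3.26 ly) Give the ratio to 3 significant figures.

Star A: M = m − 5 log₁₀ d + 5 = 23.53 − 5·2.9180 + 5 = 13.940
Star B: d = 36.3 ly / 3.26 = 11.13 pc
Star B: M = m − 5 log₁₀ d + 5 = -0.45 − 5·1.0467 + 5 = -0.683
ΔM = M_A − M_B = 13.940 − (-0.683) = 14.623; smaller M is more luminous → Star B.
L ratio = 10^(0.4 |ΔM|) = 10^5.849 = 706800

Star B is more luminous, by a factor of 707000.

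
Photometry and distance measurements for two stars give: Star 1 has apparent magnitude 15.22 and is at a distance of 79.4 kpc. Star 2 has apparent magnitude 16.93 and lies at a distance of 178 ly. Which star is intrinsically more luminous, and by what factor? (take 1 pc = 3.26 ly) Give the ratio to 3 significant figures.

Star 1 is more luminous, by a factor of 1.02×10^7.

Star 1: d = 79.4 kpc = 79400 pc
Star 1: M = m − 5 log₁₀ d + 5 = 15.22 − 5·4.8998 + 5 = -4.279
Star 2: d = 178 ly / 3.26 = 54.60 pc
Star 2: M = m − 5 log₁₀ d + 5 = 16.93 − 5·1.7372 + 5 = 13.244
ΔM = M_1 − M_2 = -4.279 − (13.244) = -17.523; smaller M is more luminous → Star 1.
L ratio = 10^(0.4 |ΔM|) = 10^7.009 = 1.021×10^7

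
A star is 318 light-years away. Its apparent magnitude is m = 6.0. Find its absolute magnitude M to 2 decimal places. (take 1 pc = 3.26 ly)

d = 318 ly / 3.26 = 97.55 pc
5 log₁₀(d/10 pc) = 5 log₁₀(97.55) − 5 = 4.946
M = m − 5 log₁₀(d/10) = 6.0 − 4.946 = 1.054

M ≈ 1.05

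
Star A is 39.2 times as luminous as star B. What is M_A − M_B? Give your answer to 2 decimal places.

M_A − M_B ≈ -3.98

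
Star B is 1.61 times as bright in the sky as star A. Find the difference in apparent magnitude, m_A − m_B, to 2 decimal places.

Pogson: Δm = −2.5 log₁₀(ratio) = −2.5 log₁₀(1.61) = −2.5 × 0.2068 = -0.517
Star B is brighter so has the smaller magnitude: m_A − m_B is positive.

m_A − m_B ≈ 0.52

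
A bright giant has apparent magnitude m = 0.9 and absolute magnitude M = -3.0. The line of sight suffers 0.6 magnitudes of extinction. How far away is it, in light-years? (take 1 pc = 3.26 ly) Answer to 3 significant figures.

d ≈ 149 ly

m − M = 5 log₁₀(d/10 pc) + A  ⇒  0.9 − (-3.0) − 0.6 = 5 log₁₀(d/10)
3.300 = 5 log₁₀(d/10)
log₁₀ d = (m − M − A)/5 + 1 = 1.6600
d = 10^1.6600 = 45.71 pc
= 149.0 ly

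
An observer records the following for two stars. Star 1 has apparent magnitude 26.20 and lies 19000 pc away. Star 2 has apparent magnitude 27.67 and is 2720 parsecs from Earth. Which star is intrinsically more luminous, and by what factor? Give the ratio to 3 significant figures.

Star 1 is more luminous, by a factor of 189.

Star 1: M = m − 5 log₁₀ d + 5 = 26.20 − 5·4.2788 + 5 = 9.806
Star 2: M = m − 5 log₁₀ d + 5 = 27.67 − 5·3.4346 + 5 = 15.497
ΔM = M_1 − M_2 = 9.806 − (15.497) = -5.691; smaller M is more luminous → Star 1.
L ratio = 10^(0.4 |ΔM|) = 10^2.276 = 189.0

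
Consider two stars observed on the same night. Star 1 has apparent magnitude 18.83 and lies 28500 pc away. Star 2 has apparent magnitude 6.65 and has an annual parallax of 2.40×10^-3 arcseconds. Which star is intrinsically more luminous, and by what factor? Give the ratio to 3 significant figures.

Star 2 is more luminous, by a factor of 15.9.

Star 1: M = m − 5 log₁₀ d + 5 = 18.83 − 5·4.4548 + 5 = 1.556
Star 2: d = 1/p = 1/2.40×10^-3″ = 416.7 pc
Star 2: M = m − 5 log₁₀ d + 5 = 6.65 − 5·2.6198 + 5 = -1.449
ΔM = M_1 − M_2 = 1.556 − (-1.449) = 3.005; smaller M is more luminous → Star 2.
L ratio = 10^(0.4 |ΔM|) = 10^1.202 = 15.92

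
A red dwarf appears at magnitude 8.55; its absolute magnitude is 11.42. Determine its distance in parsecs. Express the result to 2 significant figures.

d ≈ 2.7 pc

μ = m − M = -2.870
m − M = 5 log₁₀ d − 5
log₁₀ d = (m − M)/5 + 1 = 0.4260
d = 10^0.4260 = 2.667 pc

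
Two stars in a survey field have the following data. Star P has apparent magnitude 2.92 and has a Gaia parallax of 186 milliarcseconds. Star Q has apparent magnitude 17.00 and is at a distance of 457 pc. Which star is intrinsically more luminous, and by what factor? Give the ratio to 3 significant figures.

Star P is more luminous, by a factor of 59.3.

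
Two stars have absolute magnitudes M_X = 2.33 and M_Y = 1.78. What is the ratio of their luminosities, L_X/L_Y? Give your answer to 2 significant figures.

ΔM = M_X − M_Y = 0.55
L_X/L_Y = 10^(−0.4 ΔM) = 10^-0.220 = 0.6026

L_X/L_Y ≈ 0.60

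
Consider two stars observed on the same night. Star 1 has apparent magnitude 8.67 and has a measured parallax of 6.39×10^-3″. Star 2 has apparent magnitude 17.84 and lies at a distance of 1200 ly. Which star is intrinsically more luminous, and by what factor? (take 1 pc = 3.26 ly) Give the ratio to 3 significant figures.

Star 1: d = 1/p = 1/6.39×10^-3″ = 156.5 pc
Star 1: M = m − 5 log₁₀ d + 5 = 8.67 − 5·2.1945 + 5 = 2.698
Star 2: d = 1200 ly / 3.26 = 368.1 pc
Star 2: M = m − 5 log₁₀ d + 5 = 17.84 − 5·2.5660 + 5 = 10.010
ΔM = M_1 − M_2 = 2.698 − (10.010) = -7.313; smaller M is more luminous → Star 1.
L ratio = 10^(0.4 |ΔM|) = 10^2.925 = 841.5

Star 1 is more luminous, by a factor of 842.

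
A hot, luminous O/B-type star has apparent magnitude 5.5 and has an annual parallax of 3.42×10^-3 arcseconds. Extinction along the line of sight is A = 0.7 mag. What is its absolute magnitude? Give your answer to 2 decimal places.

M ≈ -2.53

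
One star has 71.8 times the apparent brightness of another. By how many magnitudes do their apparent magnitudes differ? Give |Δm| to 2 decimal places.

Pogson: Δm = −2.5 log₁₀(ratio) = −2.5 log₁₀(71.8) = −2.5 × 1.8561 = -4.640

|Δm| ≈ 4.64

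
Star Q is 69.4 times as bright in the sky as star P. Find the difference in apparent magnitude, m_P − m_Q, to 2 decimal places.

m_P − m_Q ≈ 4.60

Pogson: Δm = −2.5 log₁₀(ratio) = −2.5 log₁₀(69.4) = −2.5 × 1.8414 = -4.603
Star Q is brighter so has the smaller magnitude: m_P − m_Q is positive.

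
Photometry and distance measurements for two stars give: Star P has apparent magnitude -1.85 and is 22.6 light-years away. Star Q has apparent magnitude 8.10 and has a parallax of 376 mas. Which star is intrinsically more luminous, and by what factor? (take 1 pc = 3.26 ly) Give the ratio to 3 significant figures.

Star P is more luminous, by a factor of 64900.

Star P: d = 22.6 ly / 3.26 = 6.933 pc
Star P: M = m − 5 log₁₀ d + 5 = -1.85 − 5·0.8409 + 5 = -1.054
Star Q: p = 376 mas = 0.376″ → d = 1/p = 2.660 pc
Star Q: M = m − 5 log₁₀ d + 5 = 8.10 − 5·0.4248 + 5 = 10.976
ΔM = M_P − M_Q = -1.054 − (10.976) = -12.030; smaller M is more luminous → Star P.
L ratio = 10^(0.4 |ΔM|) = 10^4.812 = 64890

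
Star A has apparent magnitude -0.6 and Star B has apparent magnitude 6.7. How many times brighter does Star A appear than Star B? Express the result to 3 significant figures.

832

Magnitude difference = -7.3
Flux ratio = 10^(−0.4 Δm) = 10^(−0.4 × -7.3) = 10^2.920 = 831.8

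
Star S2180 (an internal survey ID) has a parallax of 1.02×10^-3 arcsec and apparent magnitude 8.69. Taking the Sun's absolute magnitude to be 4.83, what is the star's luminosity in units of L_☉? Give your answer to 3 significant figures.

L/L_☉ ≈ 275

d = 1/p = 1/1.02×10^-3″ = 980.4 pc
M = m − 5 log₁₀ d + 5 = 8.69 − 5·2.9914 + 5 = -1.267
M − M_☉ = -1.267 − 4.83 = -6.097
L/L_☉ = 10^(−0.4 × -6.097) = 274.7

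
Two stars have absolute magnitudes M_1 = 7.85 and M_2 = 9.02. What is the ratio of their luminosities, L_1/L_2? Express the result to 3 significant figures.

L_1/L_2 ≈ 2.94

ΔM = M_1 − M_2 = -1.17
L_1/L_2 = 10^(−0.4 ΔM) = 10^0.468 = 2.938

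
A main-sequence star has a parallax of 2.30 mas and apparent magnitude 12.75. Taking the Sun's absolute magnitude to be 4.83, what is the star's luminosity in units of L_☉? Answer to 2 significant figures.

L/L_☉ ≈ 1.3

d = 1/p = 1000/2.30 mas = 434.8 pc
M = m − 5 log₁₀ d + 5 = 12.75 − 5·2.6383 + 5 = 4.559
M − M_☉ = 4.559 − 4.83 = -0.271
L/L_☉ = 10^(−0.4 × -0.271) = 1.284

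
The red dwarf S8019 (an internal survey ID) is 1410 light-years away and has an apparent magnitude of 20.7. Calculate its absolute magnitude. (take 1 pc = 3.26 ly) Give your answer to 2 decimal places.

M ≈ 12.52

d = 1410 ly / 3.26 = 432.5 pc
5 log₁₀(d/10 pc) = 5 log₁₀(432.5) − 5 = 8.180
M = m − 5 log₁₀(d/10) = 20.7 − 8.180 = 12.520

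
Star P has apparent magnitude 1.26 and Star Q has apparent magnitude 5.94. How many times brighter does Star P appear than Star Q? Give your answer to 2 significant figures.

Magnitude difference = -4.68
Flux ratio = 10^(−0.4 Δm) = 10^(−0.4 × -4.68) = 10^1.872 = 74.47

74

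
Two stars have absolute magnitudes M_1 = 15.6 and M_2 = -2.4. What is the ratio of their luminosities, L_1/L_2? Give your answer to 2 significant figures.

L_1/L_2 ≈ 6.3×10^-8

ΔM = M_1 − M_2 = 18.0
L_1/L_2 = 10^(−0.4 ΔM) = 10^-7.200 = 6.310×10^-8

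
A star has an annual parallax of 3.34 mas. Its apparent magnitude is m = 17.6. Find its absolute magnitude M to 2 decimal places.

M ≈ 10.22

p = 3.34 mas = 3.34×10^-3″ → d = 1/p = 299.4 pc
5 log₁₀(d/10 pc) = 5 log₁₀(299.4) − 5 = 7.381
M = m − 5 log₁₀(d/10) = 17.6 − 7.381 = 10.219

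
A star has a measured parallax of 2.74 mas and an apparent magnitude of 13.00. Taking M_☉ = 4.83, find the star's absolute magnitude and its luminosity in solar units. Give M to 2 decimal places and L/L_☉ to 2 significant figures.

d = 1/p = 1000/2.74 mas = 365.0 pc
M = m − 5 log₁₀ d + 5 = 13.00 − 5·2.5622 + 5 = 5.189
M − M_☉ = 5.189 − 4.83 = 0.359
L/L_☉ = 10^(−0.4 × 0.359) = 0.7186

M ≈ 5.19; L/L_☉ ≈ 0.72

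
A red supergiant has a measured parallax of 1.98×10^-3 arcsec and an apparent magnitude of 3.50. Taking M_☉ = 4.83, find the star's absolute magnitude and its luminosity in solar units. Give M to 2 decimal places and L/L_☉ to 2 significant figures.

d = 1/p = 1/1.98×10^-3″ = 505.1 pc
M = m − 5 log₁₀ d + 5 = 3.50 − 5·2.7033 + 5 = -5.017
M − M_☉ = -5.017 − 4.83 = -9.847
L/L_☉ = 10^(−0.4 × -9.847) = 8683

M ≈ -5.02; L/L_☉ ≈ 8700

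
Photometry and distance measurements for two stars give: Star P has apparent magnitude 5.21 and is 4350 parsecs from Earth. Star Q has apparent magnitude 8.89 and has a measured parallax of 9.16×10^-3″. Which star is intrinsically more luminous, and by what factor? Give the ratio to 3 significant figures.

Star P is more luminous, by a factor of 47100.

Star P: M = m − 5 log₁₀ d + 5 = 5.21 − 5·3.6385 + 5 = -7.982
Star Q: d = 1/p = 1/9.16×10^-3″ = 109.2 pc
Star Q: M = m − 5 log₁₀ d + 5 = 8.89 − 5·2.0381 + 5 = 3.699
ΔM = M_P − M_Q = -7.982 − (3.699) = -11.682; smaller M is more luminous → Star P.
L ratio = 10^(0.4 |ΔM|) = 10^4.673 = 47070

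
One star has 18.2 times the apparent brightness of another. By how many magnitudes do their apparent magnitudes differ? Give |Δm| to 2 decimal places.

|Δm| ≈ 3.15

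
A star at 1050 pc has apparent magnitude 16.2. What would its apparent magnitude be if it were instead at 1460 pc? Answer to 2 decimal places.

Flux ∝ 1/d², so Δm = 5 log₁₀(d₂/d₁) = 5 log₁₀(1460/1050) = 0.716
m₂ = m₁ + Δm = 16.2 + (0.716) = 16.916

m ≈ 16.92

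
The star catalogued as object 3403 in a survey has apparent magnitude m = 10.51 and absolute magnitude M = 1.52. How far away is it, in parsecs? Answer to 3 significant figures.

d ≈ 628 pc

Distance modulus: m − M = 10.51 − (1.52) = 8.990
m − M = 5 log₁₀ d − 5
log₁₀ d = (m − M)/5 + 1 = 2.7980
d = 10^2.7980 = 628.1 pc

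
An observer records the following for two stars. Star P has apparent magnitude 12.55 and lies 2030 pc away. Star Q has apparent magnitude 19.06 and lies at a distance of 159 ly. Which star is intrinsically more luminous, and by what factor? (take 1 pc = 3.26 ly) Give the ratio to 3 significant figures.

Star P: M = m − 5 log₁₀ d + 5 = 12.55 − 5·3.3075 + 5 = 1.013
Star Q: d = 159 ly / 3.26 = 48.77 pc
Star Q: M = m − 5 log₁₀ d + 5 = 19.06 − 5·1.6882 + 5 = 15.619
ΔM = M_P − M_Q = 1.013 − (15.619) = -14.607; smaller M is more luminous → Star P.
L ratio = 10^(0.4 |ΔM|) = 10^5.843 = 696000

Star P is more luminous, by a factor of 696000.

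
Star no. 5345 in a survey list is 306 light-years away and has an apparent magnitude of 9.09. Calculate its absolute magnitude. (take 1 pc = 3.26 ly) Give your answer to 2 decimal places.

d = 306 ly / 3.26 = 93.87 pc
5 log₁₀(d/10 pc) = 5 log₁₀(93.87) − 5 = 4.863
M = m − 5 log₁₀(d/10) = 9.09 − 4.863 = 4.227

M ≈ 4.23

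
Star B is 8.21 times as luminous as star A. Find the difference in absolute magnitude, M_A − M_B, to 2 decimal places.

Pogson: ΔM = −2.5 log₁₀(ratio) = −2.5 log₁₀(8.21) = −2.5 × 0.9143 = -2.286
Star B is brighter so has the smaller magnitude: M_A − M_B is positive.

M_A − M_B ≈ 2.29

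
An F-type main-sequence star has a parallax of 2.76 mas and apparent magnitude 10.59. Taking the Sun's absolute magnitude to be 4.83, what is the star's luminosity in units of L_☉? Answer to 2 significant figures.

d = 1/p = 1000/2.76 mas = 362.3 pc
M = m − 5 log₁₀ d + 5 = 10.59 − 5·2.5591 + 5 = 2.795
M − M_☉ = 2.795 − 4.83 = -2.035
L/L_☉ = 10^(−0.4 × -2.035) = 6.519

L/L_☉ ≈ 6.5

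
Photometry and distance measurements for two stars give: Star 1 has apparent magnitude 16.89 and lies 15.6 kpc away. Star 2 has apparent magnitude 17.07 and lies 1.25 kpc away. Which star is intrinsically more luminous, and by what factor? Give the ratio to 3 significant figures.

Star 1: d = 15.6 kpc = 15600 pc
Star 1: M = m − 5 log₁₀ d + 5 = 16.89 − 5·4.1931 + 5 = 0.924
Star 2: d = 1.25 kpc = 1250 pc
Star 2: M = m − 5 log₁₀ d + 5 = 17.07 − 5·3.0969 + 5 = 6.585
ΔM = M_1 − M_2 = 0.924 − (6.585) = -5.661; smaller M is more luminous → Star 1.
L ratio = 10^(0.4 |ΔM|) = 10^2.264 = 183.8

Star 1 is more luminous, by a factor of 184.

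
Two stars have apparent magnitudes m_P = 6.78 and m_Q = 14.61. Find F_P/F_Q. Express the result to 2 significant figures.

Magnitude difference = -7.83
Flux ratio = 10^(−0.4 Δm) = 10^(−0.4 × -7.83) = 10^3.132 = 1355

F_P/F_Q ≈ 1400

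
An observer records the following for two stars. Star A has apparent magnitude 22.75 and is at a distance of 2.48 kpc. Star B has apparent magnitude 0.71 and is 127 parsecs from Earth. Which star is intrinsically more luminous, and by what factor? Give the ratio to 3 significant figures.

Star A: d = 2.48 kpc = 2480 pc
Star A: M = m − 5 log₁₀ d + 5 = 22.75 − 5·3.3945 + 5 = 10.778
Star B: M = m − 5 log₁₀ d + 5 = 0.71 − 5·2.1038 + 5 = -4.809
ΔM = M_A − M_B = 10.778 − (-4.809) = 15.587; smaller M is more luminous → Star B.
L ratio = 10^(0.4 |ΔM|) = 10^6.235 = 1.717×10^6

Star B is more luminous, by a factor of 1.72×10^6.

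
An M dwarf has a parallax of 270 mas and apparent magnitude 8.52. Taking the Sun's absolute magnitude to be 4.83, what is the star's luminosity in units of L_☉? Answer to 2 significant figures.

L/L_☉ ≈ 4.6×10^-3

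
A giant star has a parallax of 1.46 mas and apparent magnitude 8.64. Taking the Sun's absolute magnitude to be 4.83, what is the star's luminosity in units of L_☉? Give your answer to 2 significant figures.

L/L_☉ ≈ 140

d = 1/p = 1000/1.46 mas = 684.9 pc
M = m − 5 log₁₀ d + 5 = 8.64 − 5·2.8356 + 5 = -0.538
M − M_☉ = -0.538 − 4.83 = -5.368
L/L_☉ = 10^(−0.4 × -5.368) = 140.4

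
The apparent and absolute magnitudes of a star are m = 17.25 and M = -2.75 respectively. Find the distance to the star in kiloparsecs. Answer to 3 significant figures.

d ≈ 100 kpc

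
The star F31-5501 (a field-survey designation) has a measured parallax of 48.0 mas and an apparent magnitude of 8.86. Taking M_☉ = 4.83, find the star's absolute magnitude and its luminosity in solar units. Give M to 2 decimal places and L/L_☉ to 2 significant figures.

M ≈ 7.27; L/L_☉ ≈ 0.11

d = 1/p = 1000/48.0 mas = 20.83 pc
M = m − 5 log₁₀ d + 5 = 8.86 − 5·1.3188 + 5 = 7.266
M − M_☉ = 7.266 − 4.83 = 2.436
L/L_☉ = 10^(−0.4 × 2.436) = 0.1061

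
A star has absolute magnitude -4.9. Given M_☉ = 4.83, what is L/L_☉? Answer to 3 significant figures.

L/L_☉ ≈ 7800

M − M_☉ = -4.9 − 4.83 = -9.730
L/L_☉ = 10^(−0.4 (M − M_☉)) = 10^3.892 = 7798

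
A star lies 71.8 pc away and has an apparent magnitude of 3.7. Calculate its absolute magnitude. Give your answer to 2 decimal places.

5 log₁₀(d/10 pc) = 5 log₁₀(71.80) − 5 = 4.281
M = m − 5 log₁₀(d/10) = 3.7 − 4.281 = -0.581

M ≈ -0.58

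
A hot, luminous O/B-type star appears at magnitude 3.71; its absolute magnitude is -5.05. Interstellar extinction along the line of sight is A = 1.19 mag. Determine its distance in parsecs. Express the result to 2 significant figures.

d ≈ 330 pc

m − M = 5 log₁₀(d/10 pc) + A  ⇒  3.71 − (-5.05) − 1.19 = 5 log₁₀(d/10)
7.570 = 5 log₁₀(d/10)
log₁₀ d = (m − M − A)/5 + 1 = 2.5140
d = 10^2.5140 = 326.6 pc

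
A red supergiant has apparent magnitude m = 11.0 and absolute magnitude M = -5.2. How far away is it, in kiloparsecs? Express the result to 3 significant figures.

d ≈ 17.4 kpc

μ = m − M = 16.200
m − M = 5 log₁₀ d − 5
log₁₀ d = (m − M)/5 + 1 = 4.2400
d = 10^4.2400 = 17380 pc
= 17.38 kpc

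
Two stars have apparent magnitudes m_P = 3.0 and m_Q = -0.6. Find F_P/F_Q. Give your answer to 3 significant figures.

Magnitude difference = 3.6
Flux ratio = 10^(−0.4 Δm) = 10^(−0.4 × 3.6) = 10^-1.440 = 0.03631

F_P/F_Q ≈ 0.0363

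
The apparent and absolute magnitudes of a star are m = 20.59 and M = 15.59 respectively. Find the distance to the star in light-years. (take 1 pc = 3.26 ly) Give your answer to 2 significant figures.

d ≈ 330 ly

Distance modulus: m − M = 20.59 − (15.59) = 5.000
m − M = 5 log₁₀ d − 5
log₁₀ d = (m − M)/5 + 1 = 2.0000
d = 10^2.0000 = 100.0 pc
= 326.0 ly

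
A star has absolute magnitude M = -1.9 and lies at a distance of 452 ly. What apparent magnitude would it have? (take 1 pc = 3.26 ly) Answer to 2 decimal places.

m ≈ 3.81

d = 452 ly / 3.26 = 138.7 pc
m = M + 5 log₁₀ d − 5 = -1.9 + 5·2.1419 − 5 = 3.810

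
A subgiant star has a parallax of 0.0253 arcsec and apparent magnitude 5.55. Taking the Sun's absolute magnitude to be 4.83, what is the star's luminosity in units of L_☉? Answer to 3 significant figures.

L/L_☉ ≈ 8.05

d = 1/p = 1/0.0253″ = 39.53 pc
M = m − 5 log₁₀ d + 5 = 5.55 − 5·1.5969 + 5 = 2.566
M − M_☉ = 2.566 − 4.83 = -2.264
L/L_☉ = 10^(−0.4 × -2.264) = 8.049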